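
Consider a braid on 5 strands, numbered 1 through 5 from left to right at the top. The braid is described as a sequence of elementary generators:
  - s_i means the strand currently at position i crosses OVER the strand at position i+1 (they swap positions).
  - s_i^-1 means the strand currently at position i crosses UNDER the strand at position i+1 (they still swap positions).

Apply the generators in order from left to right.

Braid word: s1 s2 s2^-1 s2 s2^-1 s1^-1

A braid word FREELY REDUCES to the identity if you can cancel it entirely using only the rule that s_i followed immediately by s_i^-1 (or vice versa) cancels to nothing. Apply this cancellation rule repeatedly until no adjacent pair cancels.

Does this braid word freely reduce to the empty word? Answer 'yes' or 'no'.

Gen 1 (s1): push. Stack: [s1]
Gen 2 (s2): push. Stack: [s1 s2]
Gen 3 (s2^-1): cancels prior s2. Stack: [s1]
Gen 4 (s2): push. Stack: [s1 s2]
Gen 5 (s2^-1): cancels prior s2. Stack: [s1]
Gen 6 (s1^-1): cancels prior s1. Stack: []
Reduced word: (empty)

Answer: yes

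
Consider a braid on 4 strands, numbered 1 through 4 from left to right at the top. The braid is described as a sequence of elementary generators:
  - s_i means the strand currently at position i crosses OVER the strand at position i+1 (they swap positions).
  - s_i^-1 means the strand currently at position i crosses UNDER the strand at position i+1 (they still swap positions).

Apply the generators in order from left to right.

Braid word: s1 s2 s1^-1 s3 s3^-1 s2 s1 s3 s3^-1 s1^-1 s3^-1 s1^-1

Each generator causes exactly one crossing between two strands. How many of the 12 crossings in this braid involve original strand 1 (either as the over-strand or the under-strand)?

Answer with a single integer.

Answer: 8

Derivation:
Gen 1: crossing 1x2. Involves strand 1? yes. Count so far: 1
Gen 2: crossing 1x3. Involves strand 1? yes. Count so far: 2
Gen 3: crossing 2x3. Involves strand 1? no. Count so far: 2
Gen 4: crossing 1x4. Involves strand 1? yes. Count so far: 3
Gen 5: crossing 4x1. Involves strand 1? yes. Count so far: 4
Gen 6: crossing 2x1. Involves strand 1? yes. Count so far: 5
Gen 7: crossing 3x1. Involves strand 1? yes. Count so far: 6
Gen 8: crossing 2x4. Involves strand 1? no. Count so far: 6
Gen 9: crossing 4x2. Involves strand 1? no. Count so far: 6
Gen 10: crossing 1x3. Involves strand 1? yes. Count so far: 7
Gen 11: crossing 2x4. Involves strand 1? no. Count so far: 7
Gen 12: crossing 3x1. Involves strand 1? yes. Count so far: 8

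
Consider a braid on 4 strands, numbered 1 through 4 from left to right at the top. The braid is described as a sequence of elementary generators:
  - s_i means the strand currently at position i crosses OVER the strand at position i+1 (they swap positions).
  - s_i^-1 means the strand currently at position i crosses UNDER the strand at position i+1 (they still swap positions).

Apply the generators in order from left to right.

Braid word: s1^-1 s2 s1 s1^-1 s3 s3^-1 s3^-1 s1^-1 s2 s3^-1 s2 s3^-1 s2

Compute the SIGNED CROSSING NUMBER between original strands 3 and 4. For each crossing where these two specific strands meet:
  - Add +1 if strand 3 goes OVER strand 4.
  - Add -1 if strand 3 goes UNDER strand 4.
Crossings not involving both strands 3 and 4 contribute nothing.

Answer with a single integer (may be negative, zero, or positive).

Gen 1: crossing 1x2. Both 3&4? no. Sum: 0
Gen 2: crossing 1x3. Both 3&4? no. Sum: 0
Gen 3: crossing 2x3. Both 3&4? no. Sum: 0
Gen 4: crossing 3x2. Both 3&4? no. Sum: 0
Gen 5: crossing 1x4. Both 3&4? no. Sum: 0
Gen 6: crossing 4x1. Both 3&4? no. Sum: 0
Gen 7: crossing 1x4. Both 3&4? no. Sum: 0
Gen 8: crossing 2x3. Both 3&4? no. Sum: 0
Gen 9: crossing 2x4. Both 3&4? no. Sum: 0
Gen 10: crossing 2x1. Both 3&4? no. Sum: 0
Gen 11: crossing 4x1. Both 3&4? no. Sum: 0
Gen 12: crossing 4x2. Both 3&4? no. Sum: 0
Gen 13: crossing 1x2. Both 3&4? no. Sum: 0

Answer: 0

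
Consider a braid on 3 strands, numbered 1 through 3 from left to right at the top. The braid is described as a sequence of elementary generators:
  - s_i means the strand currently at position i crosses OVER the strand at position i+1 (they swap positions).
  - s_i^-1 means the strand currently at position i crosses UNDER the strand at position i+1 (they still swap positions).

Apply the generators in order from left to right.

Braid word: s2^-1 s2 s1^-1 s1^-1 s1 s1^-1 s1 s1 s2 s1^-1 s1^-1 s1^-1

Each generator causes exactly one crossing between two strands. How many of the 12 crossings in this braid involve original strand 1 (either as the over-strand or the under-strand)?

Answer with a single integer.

Answer: 9

Derivation:
Gen 1: crossing 2x3. Involves strand 1? no. Count so far: 0
Gen 2: crossing 3x2. Involves strand 1? no. Count so far: 0
Gen 3: crossing 1x2. Involves strand 1? yes. Count so far: 1
Gen 4: crossing 2x1. Involves strand 1? yes. Count so far: 2
Gen 5: crossing 1x2. Involves strand 1? yes. Count so far: 3
Gen 6: crossing 2x1. Involves strand 1? yes. Count so far: 4
Gen 7: crossing 1x2. Involves strand 1? yes. Count so far: 5
Gen 8: crossing 2x1. Involves strand 1? yes. Count so far: 6
Gen 9: crossing 2x3. Involves strand 1? no. Count so far: 6
Gen 10: crossing 1x3. Involves strand 1? yes. Count so far: 7
Gen 11: crossing 3x1. Involves strand 1? yes. Count so far: 8
Gen 12: crossing 1x3. Involves strand 1? yes. Count so far: 9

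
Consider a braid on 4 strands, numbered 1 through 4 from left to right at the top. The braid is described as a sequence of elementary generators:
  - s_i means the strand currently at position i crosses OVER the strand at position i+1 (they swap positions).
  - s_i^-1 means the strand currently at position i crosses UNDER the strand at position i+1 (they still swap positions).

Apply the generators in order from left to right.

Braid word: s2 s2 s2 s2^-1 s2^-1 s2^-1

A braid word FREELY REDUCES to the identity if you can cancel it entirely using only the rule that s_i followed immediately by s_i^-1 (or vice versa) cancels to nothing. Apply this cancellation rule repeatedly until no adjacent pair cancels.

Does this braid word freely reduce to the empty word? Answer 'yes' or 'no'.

Gen 1 (s2): push. Stack: [s2]
Gen 2 (s2): push. Stack: [s2 s2]
Gen 3 (s2): push. Stack: [s2 s2 s2]
Gen 4 (s2^-1): cancels prior s2. Stack: [s2 s2]
Gen 5 (s2^-1): cancels prior s2. Stack: [s2]
Gen 6 (s2^-1): cancels prior s2. Stack: []
Reduced word: (empty)

Answer: yes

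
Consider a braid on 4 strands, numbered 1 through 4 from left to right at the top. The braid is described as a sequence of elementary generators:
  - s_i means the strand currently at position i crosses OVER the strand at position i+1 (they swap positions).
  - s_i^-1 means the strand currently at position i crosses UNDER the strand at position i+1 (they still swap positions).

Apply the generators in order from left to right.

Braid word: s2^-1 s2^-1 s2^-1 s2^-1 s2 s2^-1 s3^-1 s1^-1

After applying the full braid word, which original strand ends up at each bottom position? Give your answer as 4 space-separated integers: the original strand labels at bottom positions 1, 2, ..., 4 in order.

Gen 1 (s2^-1): strand 2 crosses under strand 3. Perm now: [1 3 2 4]
Gen 2 (s2^-1): strand 3 crosses under strand 2. Perm now: [1 2 3 4]
Gen 3 (s2^-1): strand 2 crosses under strand 3. Perm now: [1 3 2 4]
Gen 4 (s2^-1): strand 3 crosses under strand 2. Perm now: [1 2 3 4]
Gen 5 (s2): strand 2 crosses over strand 3. Perm now: [1 3 2 4]
Gen 6 (s2^-1): strand 3 crosses under strand 2. Perm now: [1 2 3 4]
Gen 7 (s3^-1): strand 3 crosses under strand 4. Perm now: [1 2 4 3]
Gen 8 (s1^-1): strand 1 crosses under strand 2. Perm now: [2 1 4 3]

Answer: 2 1 4 3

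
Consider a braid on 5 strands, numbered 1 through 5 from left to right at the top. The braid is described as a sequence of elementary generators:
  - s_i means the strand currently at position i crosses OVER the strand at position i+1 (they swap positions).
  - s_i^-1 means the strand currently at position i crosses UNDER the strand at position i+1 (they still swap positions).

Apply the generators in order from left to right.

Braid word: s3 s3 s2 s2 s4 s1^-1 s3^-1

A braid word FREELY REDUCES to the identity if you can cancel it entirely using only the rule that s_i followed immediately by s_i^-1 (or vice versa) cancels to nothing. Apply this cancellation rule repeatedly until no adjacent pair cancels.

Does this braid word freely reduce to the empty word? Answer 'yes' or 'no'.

Gen 1 (s3): push. Stack: [s3]
Gen 2 (s3): push. Stack: [s3 s3]
Gen 3 (s2): push. Stack: [s3 s3 s2]
Gen 4 (s2): push. Stack: [s3 s3 s2 s2]
Gen 5 (s4): push. Stack: [s3 s3 s2 s2 s4]
Gen 6 (s1^-1): push. Stack: [s3 s3 s2 s2 s4 s1^-1]
Gen 7 (s3^-1): push. Stack: [s3 s3 s2 s2 s4 s1^-1 s3^-1]
Reduced word: s3 s3 s2 s2 s4 s1^-1 s3^-1

Answer: no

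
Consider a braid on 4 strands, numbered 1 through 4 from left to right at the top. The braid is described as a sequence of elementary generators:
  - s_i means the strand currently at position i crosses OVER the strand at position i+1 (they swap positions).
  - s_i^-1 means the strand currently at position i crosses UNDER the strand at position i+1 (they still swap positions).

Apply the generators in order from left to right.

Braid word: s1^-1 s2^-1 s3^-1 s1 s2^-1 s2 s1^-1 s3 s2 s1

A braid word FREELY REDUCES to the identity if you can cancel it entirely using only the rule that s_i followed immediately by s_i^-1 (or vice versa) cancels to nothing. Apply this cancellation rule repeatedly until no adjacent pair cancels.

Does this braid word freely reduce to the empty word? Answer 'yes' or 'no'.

Answer: yes

Derivation:
Gen 1 (s1^-1): push. Stack: [s1^-1]
Gen 2 (s2^-1): push. Stack: [s1^-1 s2^-1]
Gen 3 (s3^-1): push. Stack: [s1^-1 s2^-1 s3^-1]
Gen 4 (s1): push. Stack: [s1^-1 s2^-1 s3^-1 s1]
Gen 5 (s2^-1): push. Stack: [s1^-1 s2^-1 s3^-1 s1 s2^-1]
Gen 6 (s2): cancels prior s2^-1. Stack: [s1^-1 s2^-1 s3^-1 s1]
Gen 7 (s1^-1): cancels prior s1. Stack: [s1^-1 s2^-1 s3^-1]
Gen 8 (s3): cancels prior s3^-1. Stack: [s1^-1 s2^-1]
Gen 9 (s2): cancels prior s2^-1. Stack: [s1^-1]
Gen 10 (s1): cancels prior s1^-1. Stack: []
Reduced word: (empty)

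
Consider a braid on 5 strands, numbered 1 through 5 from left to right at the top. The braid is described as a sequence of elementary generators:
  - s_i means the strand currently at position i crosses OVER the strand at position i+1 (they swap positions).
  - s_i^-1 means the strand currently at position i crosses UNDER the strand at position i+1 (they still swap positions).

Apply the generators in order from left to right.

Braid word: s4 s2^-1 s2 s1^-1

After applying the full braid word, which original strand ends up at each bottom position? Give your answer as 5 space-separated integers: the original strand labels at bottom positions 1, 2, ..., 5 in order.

Answer: 2 1 3 5 4

Derivation:
Gen 1 (s4): strand 4 crosses over strand 5. Perm now: [1 2 3 5 4]
Gen 2 (s2^-1): strand 2 crosses under strand 3. Perm now: [1 3 2 5 4]
Gen 3 (s2): strand 3 crosses over strand 2. Perm now: [1 2 3 5 4]
Gen 4 (s1^-1): strand 1 crosses under strand 2. Perm now: [2 1 3 5 4]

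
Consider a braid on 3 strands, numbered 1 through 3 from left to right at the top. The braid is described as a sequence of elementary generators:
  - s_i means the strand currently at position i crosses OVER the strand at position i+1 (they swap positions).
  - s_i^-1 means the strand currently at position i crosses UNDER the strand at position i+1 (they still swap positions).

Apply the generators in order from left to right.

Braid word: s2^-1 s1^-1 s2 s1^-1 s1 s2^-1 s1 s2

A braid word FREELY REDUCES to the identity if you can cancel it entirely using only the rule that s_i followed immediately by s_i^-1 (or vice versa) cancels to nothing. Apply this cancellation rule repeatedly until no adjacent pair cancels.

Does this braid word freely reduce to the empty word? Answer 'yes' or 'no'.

Gen 1 (s2^-1): push. Stack: [s2^-1]
Gen 2 (s1^-1): push. Stack: [s2^-1 s1^-1]
Gen 3 (s2): push. Stack: [s2^-1 s1^-1 s2]
Gen 4 (s1^-1): push. Stack: [s2^-1 s1^-1 s2 s1^-1]
Gen 5 (s1): cancels prior s1^-1. Stack: [s2^-1 s1^-1 s2]
Gen 6 (s2^-1): cancels prior s2. Stack: [s2^-1 s1^-1]
Gen 7 (s1): cancels prior s1^-1. Stack: [s2^-1]
Gen 8 (s2): cancels prior s2^-1. Stack: []
Reduced word: (empty)

Answer: yes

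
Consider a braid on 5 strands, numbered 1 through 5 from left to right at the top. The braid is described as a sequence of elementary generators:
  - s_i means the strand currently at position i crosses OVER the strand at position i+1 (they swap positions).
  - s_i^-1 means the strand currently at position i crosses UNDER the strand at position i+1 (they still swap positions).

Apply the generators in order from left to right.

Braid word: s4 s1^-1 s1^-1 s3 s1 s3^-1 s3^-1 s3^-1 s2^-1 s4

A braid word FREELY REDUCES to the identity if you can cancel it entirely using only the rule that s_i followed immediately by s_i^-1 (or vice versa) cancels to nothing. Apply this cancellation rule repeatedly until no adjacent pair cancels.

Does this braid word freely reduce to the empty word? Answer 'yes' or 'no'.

Answer: no

Derivation:
Gen 1 (s4): push. Stack: [s4]
Gen 2 (s1^-1): push. Stack: [s4 s1^-1]
Gen 3 (s1^-1): push. Stack: [s4 s1^-1 s1^-1]
Gen 4 (s3): push. Stack: [s4 s1^-1 s1^-1 s3]
Gen 5 (s1): push. Stack: [s4 s1^-1 s1^-1 s3 s1]
Gen 6 (s3^-1): push. Stack: [s4 s1^-1 s1^-1 s3 s1 s3^-1]
Gen 7 (s3^-1): push. Stack: [s4 s1^-1 s1^-1 s3 s1 s3^-1 s3^-1]
Gen 8 (s3^-1): push. Stack: [s4 s1^-1 s1^-1 s3 s1 s3^-1 s3^-1 s3^-1]
Gen 9 (s2^-1): push. Stack: [s4 s1^-1 s1^-1 s3 s1 s3^-1 s3^-1 s3^-1 s2^-1]
Gen 10 (s4): push. Stack: [s4 s1^-1 s1^-1 s3 s1 s3^-1 s3^-1 s3^-1 s2^-1 s4]
Reduced word: s4 s1^-1 s1^-1 s3 s1 s3^-1 s3^-1 s3^-1 s2^-1 s4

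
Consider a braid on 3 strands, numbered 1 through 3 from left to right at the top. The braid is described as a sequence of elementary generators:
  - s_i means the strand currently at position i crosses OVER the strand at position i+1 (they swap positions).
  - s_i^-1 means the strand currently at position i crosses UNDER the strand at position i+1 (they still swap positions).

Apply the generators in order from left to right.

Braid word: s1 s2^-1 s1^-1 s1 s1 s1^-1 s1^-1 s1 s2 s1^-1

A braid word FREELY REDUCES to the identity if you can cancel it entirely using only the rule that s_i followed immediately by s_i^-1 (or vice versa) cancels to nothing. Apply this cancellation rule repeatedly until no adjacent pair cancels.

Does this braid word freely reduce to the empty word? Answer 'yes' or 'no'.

Answer: yes

Derivation:
Gen 1 (s1): push. Stack: [s1]
Gen 2 (s2^-1): push. Stack: [s1 s2^-1]
Gen 3 (s1^-1): push. Stack: [s1 s2^-1 s1^-1]
Gen 4 (s1): cancels prior s1^-1. Stack: [s1 s2^-1]
Gen 5 (s1): push. Stack: [s1 s2^-1 s1]
Gen 6 (s1^-1): cancels prior s1. Stack: [s1 s2^-1]
Gen 7 (s1^-1): push. Stack: [s1 s2^-1 s1^-1]
Gen 8 (s1): cancels prior s1^-1. Stack: [s1 s2^-1]
Gen 9 (s2): cancels prior s2^-1. Stack: [s1]
Gen 10 (s1^-1): cancels prior s1. Stack: []
Reduced word: (empty)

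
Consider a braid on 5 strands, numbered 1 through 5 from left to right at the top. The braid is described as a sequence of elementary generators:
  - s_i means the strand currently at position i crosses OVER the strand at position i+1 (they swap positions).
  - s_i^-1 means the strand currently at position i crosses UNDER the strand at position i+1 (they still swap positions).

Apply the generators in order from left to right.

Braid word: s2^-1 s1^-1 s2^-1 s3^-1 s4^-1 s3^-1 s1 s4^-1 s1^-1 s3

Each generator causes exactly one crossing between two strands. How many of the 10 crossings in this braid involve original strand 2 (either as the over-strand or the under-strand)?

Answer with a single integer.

Gen 1: crossing 2x3. Involves strand 2? yes. Count so far: 1
Gen 2: crossing 1x3. Involves strand 2? no. Count so far: 1
Gen 3: crossing 1x2. Involves strand 2? yes. Count so far: 2
Gen 4: crossing 1x4. Involves strand 2? no. Count so far: 2
Gen 5: crossing 1x5. Involves strand 2? no. Count so far: 2
Gen 6: crossing 4x5. Involves strand 2? no. Count so far: 2
Gen 7: crossing 3x2. Involves strand 2? yes. Count so far: 3
Gen 8: crossing 4x1. Involves strand 2? no. Count so far: 3
Gen 9: crossing 2x3. Involves strand 2? yes. Count so far: 4
Gen 10: crossing 5x1. Involves strand 2? no. Count so far: 4

Answer: 4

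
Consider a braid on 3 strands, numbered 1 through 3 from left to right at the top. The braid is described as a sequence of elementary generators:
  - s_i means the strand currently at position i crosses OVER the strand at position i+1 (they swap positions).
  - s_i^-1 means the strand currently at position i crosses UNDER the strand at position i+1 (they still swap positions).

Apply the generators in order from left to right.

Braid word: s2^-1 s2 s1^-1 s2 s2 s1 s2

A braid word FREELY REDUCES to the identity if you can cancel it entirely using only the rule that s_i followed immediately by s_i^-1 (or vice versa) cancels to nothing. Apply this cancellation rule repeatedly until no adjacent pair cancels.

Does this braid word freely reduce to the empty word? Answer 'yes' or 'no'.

Gen 1 (s2^-1): push. Stack: [s2^-1]
Gen 2 (s2): cancels prior s2^-1. Stack: []
Gen 3 (s1^-1): push. Stack: [s1^-1]
Gen 4 (s2): push. Stack: [s1^-1 s2]
Gen 5 (s2): push. Stack: [s1^-1 s2 s2]
Gen 6 (s1): push. Stack: [s1^-1 s2 s2 s1]
Gen 7 (s2): push. Stack: [s1^-1 s2 s2 s1 s2]
Reduced word: s1^-1 s2 s2 s1 s2

Answer: no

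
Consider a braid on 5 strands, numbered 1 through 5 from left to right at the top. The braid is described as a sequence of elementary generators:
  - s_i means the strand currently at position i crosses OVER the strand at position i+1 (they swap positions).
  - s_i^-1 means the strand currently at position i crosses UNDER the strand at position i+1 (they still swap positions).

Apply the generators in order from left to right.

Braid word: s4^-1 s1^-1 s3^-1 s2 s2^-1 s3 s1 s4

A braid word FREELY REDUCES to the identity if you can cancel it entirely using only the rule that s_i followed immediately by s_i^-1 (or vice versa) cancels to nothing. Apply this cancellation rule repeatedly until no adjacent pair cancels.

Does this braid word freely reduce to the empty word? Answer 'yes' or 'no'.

Gen 1 (s4^-1): push. Stack: [s4^-1]
Gen 2 (s1^-1): push. Stack: [s4^-1 s1^-1]
Gen 3 (s3^-1): push. Stack: [s4^-1 s1^-1 s3^-1]
Gen 4 (s2): push. Stack: [s4^-1 s1^-1 s3^-1 s2]
Gen 5 (s2^-1): cancels prior s2. Stack: [s4^-1 s1^-1 s3^-1]
Gen 6 (s3): cancels prior s3^-1. Stack: [s4^-1 s1^-1]
Gen 7 (s1): cancels prior s1^-1. Stack: [s4^-1]
Gen 8 (s4): cancels prior s4^-1. Stack: []
Reduced word: (empty)

Answer: yes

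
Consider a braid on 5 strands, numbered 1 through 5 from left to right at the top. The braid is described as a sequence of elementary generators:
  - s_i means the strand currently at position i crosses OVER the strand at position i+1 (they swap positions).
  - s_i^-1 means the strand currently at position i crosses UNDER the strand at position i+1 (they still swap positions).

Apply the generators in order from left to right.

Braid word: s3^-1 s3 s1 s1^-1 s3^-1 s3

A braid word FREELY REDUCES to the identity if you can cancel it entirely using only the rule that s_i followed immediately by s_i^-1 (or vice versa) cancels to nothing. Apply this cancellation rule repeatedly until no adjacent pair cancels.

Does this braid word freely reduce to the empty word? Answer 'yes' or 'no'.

Gen 1 (s3^-1): push. Stack: [s3^-1]
Gen 2 (s3): cancels prior s3^-1. Stack: []
Gen 3 (s1): push. Stack: [s1]
Gen 4 (s1^-1): cancels prior s1. Stack: []
Gen 5 (s3^-1): push. Stack: [s3^-1]
Gen 6 (s3): cancels prior s3^-1. Stack: []
Reduced word: (empty)

Answer: yes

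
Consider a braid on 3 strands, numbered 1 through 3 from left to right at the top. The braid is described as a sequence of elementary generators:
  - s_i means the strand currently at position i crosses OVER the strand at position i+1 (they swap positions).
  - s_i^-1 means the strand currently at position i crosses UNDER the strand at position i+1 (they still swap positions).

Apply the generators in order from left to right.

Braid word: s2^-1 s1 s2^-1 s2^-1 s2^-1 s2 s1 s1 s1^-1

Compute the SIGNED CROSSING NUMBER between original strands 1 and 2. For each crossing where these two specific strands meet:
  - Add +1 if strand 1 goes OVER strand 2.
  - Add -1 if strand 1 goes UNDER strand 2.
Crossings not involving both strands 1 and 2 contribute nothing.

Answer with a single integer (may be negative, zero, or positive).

Answer: -2

Derivation:
Gen 1: crossing 2x3. Both 1&2? no. Sum: 0
Gen 2: crossing 1x3. Both 1&2? no. Sum: 0
Gen 3: 1 under 2. Both 1&2? yes. Contrib: -1. Sum: -1
Gen 4: 2 under 1. Both 1&2? yes. Contrib: +1. Sum: 0
Gen 5: 1 under 2. Both 1&2? yes. Contrib: -1. Sum: -1
Gen 6: 2 over 1. Both 1&2? yes. Contrib: -1. Sum: -2
Gen 7: crossing 3x1. Both 1&2? no. Sum: -2
Gen 8: crossing 1x3. Both 1&2? no. Sum: -2
Gen 9: crossing 3x1. Both 1&2? no. Sum: -2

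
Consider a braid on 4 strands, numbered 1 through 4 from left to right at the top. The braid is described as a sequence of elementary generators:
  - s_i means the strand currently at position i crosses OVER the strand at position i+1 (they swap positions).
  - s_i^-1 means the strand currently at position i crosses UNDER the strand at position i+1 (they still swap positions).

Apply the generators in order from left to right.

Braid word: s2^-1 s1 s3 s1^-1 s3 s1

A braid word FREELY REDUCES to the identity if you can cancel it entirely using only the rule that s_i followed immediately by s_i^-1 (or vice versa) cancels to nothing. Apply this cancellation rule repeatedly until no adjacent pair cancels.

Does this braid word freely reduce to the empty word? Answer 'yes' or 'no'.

Gen 1 (s2^-1): push. Stack: [s2^-1]
Gen 2 (s1): push. Stack: [s2^-1 s1]
Gen 3 (s3): push. Stack: [s2^-1 s1 s3]
Gen 4 (s1^-1): push. Stack: [s2^-1 s1 s3 s1^-1]
Gen 5 (s3): push. Stack: [s2^-1 s1 s3 s1^-1 s3]
Gen 6 (s1): push. Stack: [s2^-1 s1 s3 s1^-1 s3 s1]
Reduced word: s2^-1 s1 s3 s1^-1 s3 s1

Answer: no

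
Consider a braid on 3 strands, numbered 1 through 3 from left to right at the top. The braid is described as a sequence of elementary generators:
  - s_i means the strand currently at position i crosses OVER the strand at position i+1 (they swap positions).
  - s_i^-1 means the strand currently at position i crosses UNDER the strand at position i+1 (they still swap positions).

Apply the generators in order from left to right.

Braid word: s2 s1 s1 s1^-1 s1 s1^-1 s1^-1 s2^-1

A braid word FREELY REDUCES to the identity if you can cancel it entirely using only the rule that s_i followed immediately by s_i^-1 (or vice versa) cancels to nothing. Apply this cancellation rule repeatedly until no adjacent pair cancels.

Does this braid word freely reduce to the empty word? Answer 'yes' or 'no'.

Answer: yes

Derivation:
Gen 1 (s2): push. Stack: [s2]
Gen 2 (s1): push. Stack: [s2 s1]
Gen 3 (s1): push. Stack: [s2 s1 s1]
Gen 4 (s1^-1): cancels prior s1. Stack: [s2 s1]
Gen 5 (s1): push. Stack: [s2 s1 s1]
Gen 6 (s1^-1): cancels prior s1. Stack: [s2 s1]
Gen 7 (s1^-1): cancels prior s1. Stack: [s2]
Gen 8 (s2^-1): cancels prior s2. Stack: []
Reduced word: (empty)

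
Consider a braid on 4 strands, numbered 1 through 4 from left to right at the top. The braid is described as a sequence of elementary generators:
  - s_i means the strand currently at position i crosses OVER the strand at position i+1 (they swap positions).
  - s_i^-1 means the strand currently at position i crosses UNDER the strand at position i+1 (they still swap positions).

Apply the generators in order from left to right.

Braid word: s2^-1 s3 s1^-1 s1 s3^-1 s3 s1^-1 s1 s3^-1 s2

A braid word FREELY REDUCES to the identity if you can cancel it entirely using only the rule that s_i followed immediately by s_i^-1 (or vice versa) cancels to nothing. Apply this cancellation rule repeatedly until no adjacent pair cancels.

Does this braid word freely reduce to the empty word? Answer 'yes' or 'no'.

Gen 1 (s2^-1): push. Stack: [s2^-1]
Gen 2 (s3): push. Stack: [s2^-1 s3]
Gen 3 (s1^-1): push. Stack: [s2^-1 s3 s1^-1]
Gen 4 (s1): cancels prior s1^-1. Stack: [s2^-1 s3]
Gen 5 (s3^-1): cancels prior s3. Stack: [s2^-1]
Gen 6 (s3): push. Stack: [s2^-1 s3]
Gen 7 (s1^-1): push. Stack: [s2^-1 s3 s1^-1]
Gen 8 (s1): cancels prior s1^-1. Stack: [s2^-1 s3]
Gen 9 (s3^-1): cancels prior s3. Stack: [s2^-1]
Gen 10 (s2): cancels prior s2^-1. Stack: []
Reduced word: (empty)

Answer: yes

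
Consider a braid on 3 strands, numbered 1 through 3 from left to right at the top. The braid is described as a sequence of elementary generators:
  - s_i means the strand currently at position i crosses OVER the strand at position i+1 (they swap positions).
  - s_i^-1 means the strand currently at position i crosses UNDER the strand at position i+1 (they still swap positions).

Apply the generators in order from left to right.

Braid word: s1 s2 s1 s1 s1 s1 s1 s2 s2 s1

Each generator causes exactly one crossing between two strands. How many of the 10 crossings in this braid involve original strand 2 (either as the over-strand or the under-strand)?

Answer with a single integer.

Gen 1: crossing 1x2. Involves strand 2? yes. Count so far: 1
Gen 2: crossing 1x3. Involves strand 2? no. Count so far: 1
Gen 3: crossing 2x3. Involves strand 2? yes. Count so far: 2
Gen 4: crossing 3x2. Involves strand 2? yes. Count so far: 3
Gen 5: crossing 2x3. Involves strand 2? yes. Count so far: 4
Gen 6: crossing 3x2. Involves strand 2? yes. Count so far: 5
Gen 7: crossing 2x3. Involves strand 2? yes. Count so far: 6
Gen 8: crossing 2x1. Involves strand 2? yes. Count so far: 7
Gen 9: crossing 1x2. Involves strand 2? yes. Count so far: 8
Gen 10: crossing 3x2. Involves strand 2? yes. Count so far: 9

Answer: 9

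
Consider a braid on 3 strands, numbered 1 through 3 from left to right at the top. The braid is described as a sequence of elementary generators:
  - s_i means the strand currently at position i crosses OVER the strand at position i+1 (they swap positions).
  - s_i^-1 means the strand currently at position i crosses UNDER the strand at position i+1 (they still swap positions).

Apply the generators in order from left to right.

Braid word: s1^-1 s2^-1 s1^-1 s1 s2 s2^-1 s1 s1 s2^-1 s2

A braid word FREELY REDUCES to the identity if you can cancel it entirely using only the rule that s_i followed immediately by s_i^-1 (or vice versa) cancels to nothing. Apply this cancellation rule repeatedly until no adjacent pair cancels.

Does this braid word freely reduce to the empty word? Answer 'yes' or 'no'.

Answer: no

Derivation:
Gen 1 (s1^-1): push. Stack: [s1^-1]
Gen 2 (s2^-1): push. Stack: [s1^-1 s2^-1]
Gen 3 (s1^-1): push. Stack: [s1^-1 s2^-1 s1^-1]
Gen 4 (s1): cancels prior s1^-1. Stack: [s1^-1 s2^-1]
Gen 5 (s2): cancels prior s2^-1. Stack: [s1^-1]
Gen 6 (s2^-1): push. Stack: [s1^-1 s2^-1]
Gen 7 (s1): push. Stack: [s1^-1 s2^-1 s1]
Gen 8 (s1): push. Stack: [s1^-1 s2^-1 s1 s1]
Gen 9 (s2^-1): push. Stack: [s1^-1 s2^-1 s1 s1 s2^-1]
Gen 10 (s2): cancels prior s2^-1. Stack: [s1^-1 s2^-1 s1 s1]
Reduced word: s1^-1 s2^-1 s1 s1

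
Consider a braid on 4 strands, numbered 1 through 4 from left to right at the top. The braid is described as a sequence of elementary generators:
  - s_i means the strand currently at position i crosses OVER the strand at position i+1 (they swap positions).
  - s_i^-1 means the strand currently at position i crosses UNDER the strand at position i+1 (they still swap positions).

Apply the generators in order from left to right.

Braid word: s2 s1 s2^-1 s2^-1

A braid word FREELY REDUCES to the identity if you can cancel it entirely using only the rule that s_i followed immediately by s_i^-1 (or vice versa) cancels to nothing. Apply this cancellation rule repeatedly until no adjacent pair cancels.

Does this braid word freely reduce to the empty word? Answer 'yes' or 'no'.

Answer: no

Derivation:
Gen 1 (s2): push. Stack: [s2]
Gen 2 (s1): push. Stack: [s2 s1]
Gen 3 (s2^-1): push. Stack: [s2 s1 s2^-1]
Gen 4 (s2^-1): push. Stack: [s2 s1 s2^-1 s2^-1]
Reduced word: s2 s1 s2^-1 s2^-1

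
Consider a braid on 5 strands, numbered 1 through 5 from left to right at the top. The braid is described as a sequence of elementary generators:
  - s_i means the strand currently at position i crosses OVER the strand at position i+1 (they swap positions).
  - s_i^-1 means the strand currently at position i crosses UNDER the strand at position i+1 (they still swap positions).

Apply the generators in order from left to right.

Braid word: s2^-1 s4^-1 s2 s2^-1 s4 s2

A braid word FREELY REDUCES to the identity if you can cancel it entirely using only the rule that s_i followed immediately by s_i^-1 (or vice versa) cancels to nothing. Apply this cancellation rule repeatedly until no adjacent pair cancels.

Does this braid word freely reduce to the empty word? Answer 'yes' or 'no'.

Answer: yes

Derivation:
Gen 1 (s2^-1): push. Stack: [s2^-1]
Gen 2 (s4^-1): push. Stack: [s2^-1 s4^-1]
Gen 3 (s2): push. Stack: [s2^-1 s4^-1 s2]
Gen 4 (s2^-1): cancels prior s2. Stack: [s2^-1 s4^-1]
Gen 5 (s4): cancels prior s4^-1. Stack: [s2^-1]
Gen 6 (s2): cancels prior s2^-1. Stack: []
Reduced word: (empty)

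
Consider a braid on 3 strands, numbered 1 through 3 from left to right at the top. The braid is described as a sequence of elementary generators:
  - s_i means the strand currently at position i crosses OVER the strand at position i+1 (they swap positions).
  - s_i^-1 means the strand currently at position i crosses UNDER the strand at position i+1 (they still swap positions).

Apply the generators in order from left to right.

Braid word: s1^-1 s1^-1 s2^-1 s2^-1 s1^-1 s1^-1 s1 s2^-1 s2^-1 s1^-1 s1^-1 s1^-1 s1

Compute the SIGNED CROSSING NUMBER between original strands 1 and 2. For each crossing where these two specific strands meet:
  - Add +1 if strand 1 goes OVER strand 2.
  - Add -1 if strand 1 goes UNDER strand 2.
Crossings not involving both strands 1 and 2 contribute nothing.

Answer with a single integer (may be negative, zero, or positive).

Answer: 3

Derivation:
Gen 1: 1 under 2. Both 1&2? yes. Contrib: -1. Sum: -1
Gen 2: 2 under 1. Both 1&2? yes. Contrib: +1. Sum: 0
Gen 3: crossing 2x3. Both 1&2? no. Sum: 0
Gen 4: crossing 3x2. Both 1&2? no. Sum: 0
Gen 5: 1 under 2. Both 1&2? yes. Contrib: -1. Sum: -1
Gen 6: 2 under 1. Both 1&2? yes. Contrib: +1. Sum: 0
Gen 7: 1 over 2. Both 1&2? yes. Contrib: +1. Sum: 1
Gen 8: crossing 1x3. Both 1&2? no. Sum: 1
Gen 9: crossing 3x1. Both 1&2? no. Sum: 1
Gen 10: 2 under 1. Both 1&2? yes. Contrib: +1. Sum: 2
Gen 11: 1 under 2. Both 1&2? yes. Contrib: -1. Sum: 1
Gen 12: 2 under 1. Both 1&2? yes. Contrib: +1. Sum: 2
Gen 13: 1 over 2. Both 1&2? yes. Contrib: +1. Sum: 3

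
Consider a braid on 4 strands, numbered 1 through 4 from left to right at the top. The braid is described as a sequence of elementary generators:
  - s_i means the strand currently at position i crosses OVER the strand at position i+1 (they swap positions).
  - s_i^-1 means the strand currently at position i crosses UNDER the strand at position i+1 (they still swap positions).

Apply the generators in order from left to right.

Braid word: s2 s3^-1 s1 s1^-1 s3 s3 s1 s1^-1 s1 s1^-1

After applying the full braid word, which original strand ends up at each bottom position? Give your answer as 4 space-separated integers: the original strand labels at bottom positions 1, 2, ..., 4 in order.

Answer: 1 3 4 2

Derivation:
Gen 1 (s2): strand 2 crosses over strand 3. Perm now: [1 3 2 4]
Gen 2 (s3^-1): strand 2 crosses under strand 4. Perm now: [1 3 4 2]
Gen 3 (s1): strand 1 crosses over strand 3. Perm now: [3 1 4 2]
Gen 4 (s1^-1): strand 3 crosses under strand 1. Perm now: [1 3 4 2]
Gen 5 (s3): strand 4 crosses over strand 2. Perm now: [1 3 2 4]
Gen 6 (s3): strand 2 crosses over strand 4. Perm now: [1 3 4 2]
Gen 7 (s1): strand 1 crosses over strand 3. Perm now: [3 1 4 2]
Gen 8 (s1^-1): strand 3 crosses under strand 1. Perm now: [1 3 4 2]
Gen 9 (s1): strand 1 crosses over strand 3. Perm now: [3 1 4 2]
Gen 10 (s1^-1): strand 3 crosses under strand 1. Perm now: [1 3 4 2]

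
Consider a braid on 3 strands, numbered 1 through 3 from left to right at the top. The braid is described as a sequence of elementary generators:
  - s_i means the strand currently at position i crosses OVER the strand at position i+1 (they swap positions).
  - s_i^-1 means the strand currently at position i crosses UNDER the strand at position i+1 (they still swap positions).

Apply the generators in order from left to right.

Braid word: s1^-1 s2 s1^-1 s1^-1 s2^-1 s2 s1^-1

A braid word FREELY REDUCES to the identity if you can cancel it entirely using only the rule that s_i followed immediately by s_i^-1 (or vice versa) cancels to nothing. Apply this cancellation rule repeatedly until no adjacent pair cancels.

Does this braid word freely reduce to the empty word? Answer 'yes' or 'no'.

Answer: no

Derivation:
Gen 1 (s1^-1): push. Stack: [s1^-1]
Gen 2 (s2): push. Stack: [s1^-1 s2]
Gen 3 (s1^-1): push. Stack: [s1^-1 s2 s1^-1]
Gen 4 (s1^-1): push. Stack: [s1^-1 s2 s1^-1 s1^-1]
Gen 5 (s2^-1): push. Stack: [s1^-1 s2 s1^-1 s1^-1 s2^-1]
Gen 6 (s2): cancels prior s2^-1. Stack: [s1^-1 s2 s1^-1 s1^-1]
Gen 7 (s1^-1): push. Stack: [s1^-1 s2 s1^-1 s1^-1 s1^-1]
Reduced word: s1^-1 s2 s1^-1 s1^-1 s1^-1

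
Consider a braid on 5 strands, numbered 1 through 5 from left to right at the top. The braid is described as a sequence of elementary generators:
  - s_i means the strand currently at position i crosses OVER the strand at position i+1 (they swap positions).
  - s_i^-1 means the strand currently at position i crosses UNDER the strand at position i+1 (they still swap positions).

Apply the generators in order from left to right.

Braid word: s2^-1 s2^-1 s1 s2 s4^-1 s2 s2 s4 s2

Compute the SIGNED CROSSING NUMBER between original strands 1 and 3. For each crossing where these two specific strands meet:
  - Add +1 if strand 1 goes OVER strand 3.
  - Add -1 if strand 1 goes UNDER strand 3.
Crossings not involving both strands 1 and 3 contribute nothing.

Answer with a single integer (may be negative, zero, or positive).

Answer: 0

Derivation:
Gen 1: crossing 2x3. Both 1&3? no. Sum: 0
Gen 2: crossing 3x2. Both 1&3? no. Sum: 0
Gen 3: crossing 1x2. Both 1&3? no. Sum: 0
Gen 4: 1 over 3. Both 1&3? yes. Contrib: +1. Sum: 1
Gen 5: crossing 4x5. Both 1&3? no. Sum: 1
Gen 6: 3 over 1. Both 1&3? yes. Contrib: -1. Sum: 0
Gen 7: 1 over 3. Both 1&3? yes. Contrib: +1. Sum: 1
Gen 8: crossing 5x4. Both 1&3? no. Sum: 1
Gen 9: 3 over 1. Both 1&3? yes. Contrib: -1. Sum: 0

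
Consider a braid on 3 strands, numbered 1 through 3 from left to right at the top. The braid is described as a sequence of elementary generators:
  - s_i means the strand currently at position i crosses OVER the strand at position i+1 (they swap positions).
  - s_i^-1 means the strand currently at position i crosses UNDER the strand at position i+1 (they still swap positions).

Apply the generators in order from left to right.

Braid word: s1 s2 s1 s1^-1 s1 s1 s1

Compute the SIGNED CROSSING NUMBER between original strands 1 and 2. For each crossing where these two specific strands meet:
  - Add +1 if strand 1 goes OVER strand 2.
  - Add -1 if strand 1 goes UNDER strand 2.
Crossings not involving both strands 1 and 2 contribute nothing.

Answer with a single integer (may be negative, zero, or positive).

Answer: 1

Derivation:
Gen 1: 1 over 2. Both 1&2? yes. Contrib: +1. Sum: 1
Gen 2: crossing 1x3. Both 1&2? no. Sum: 1
Gen 3: crossing 2x3. Both 1&2? no. Sum: 1
Gen 4: crossing 3x2. Both 1&2? no. Sum: 1
Gen 5: crossing 2x3. Both 1&2? no. Sum: 1
Gen 6: crossing 3x2. Both 1&2? no. Sum: 1
Gen 7: crossing 2x3. Both 1&2? no. Sum: 1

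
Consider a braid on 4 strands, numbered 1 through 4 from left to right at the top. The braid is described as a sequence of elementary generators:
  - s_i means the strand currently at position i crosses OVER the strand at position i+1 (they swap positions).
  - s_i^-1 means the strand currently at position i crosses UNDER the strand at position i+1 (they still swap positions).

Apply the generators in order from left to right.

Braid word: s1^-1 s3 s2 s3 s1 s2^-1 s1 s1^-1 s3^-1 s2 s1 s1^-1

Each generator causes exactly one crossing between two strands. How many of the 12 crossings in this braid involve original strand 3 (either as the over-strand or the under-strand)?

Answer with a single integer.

Gen 1: crossing 1x2. Involves strand 3? no. Count so far: 0
Gen 2: crossing 3x4. Involves strand 3? yes. Count so far: 1
Gen 3: crossing 1x4. Involves strand 3? no. Count so far: 1
Gen 4: crossing 1x3. Involves strand 3? yes. Count so far: 2
Gen 5: crossing 2x4. Involves strand 3? no. Count so far: 2
Gen 6: crossing 2x3. Involves strand 3? yes. Count so far: 3
Gen 7: crossing 4x3. Involves strand 3? yes. Count so far: 4
Gen 8: crossing 3x4. Involves strand 3? yes. Count so far: 5
Gen 9: crossing 2x1. Involves strand 3? no. Count so far: 5
Gen 10: crossing 3x1. Involves strand 3? yes. Count so far: 6
Gen 11: crossing 4x1. Involves strand 3? no. Count so far: 6
Gen 12: crossing 1x4. Involves strand 3? no. Count so far: 6

Answer: 6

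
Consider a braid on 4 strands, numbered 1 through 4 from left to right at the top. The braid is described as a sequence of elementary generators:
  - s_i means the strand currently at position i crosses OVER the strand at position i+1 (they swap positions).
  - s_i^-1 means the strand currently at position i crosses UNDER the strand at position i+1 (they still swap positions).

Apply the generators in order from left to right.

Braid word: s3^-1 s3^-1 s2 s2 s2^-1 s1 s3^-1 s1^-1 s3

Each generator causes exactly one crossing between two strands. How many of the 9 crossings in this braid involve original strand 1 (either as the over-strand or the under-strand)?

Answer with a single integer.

Answer: 2

Derivation:
Gen 1: crossing 3x4. Involves strand 1? no. Count so far: 0
Gen 2: crossing 4x3. Involves strand 1? no. Count so far: 0
Gen 3: crossing 2x3. Involves strand 1? no. Count so far: 0
Gen 4: crossing 3x2. Involves strand 1? no. Count so far: 0
Gen 5: crossing 2x3. Involves strand 1? no. Count so far: 0
Gen 6: crossing 1x3. Involves strand 1? yes. Count so far: 1
Gen 7: crossing 2x4. Involves strand 1? no. Count so far: 1
Gen 8: crossing 3x1. Involves strand 1? yes. Count so far: 2
Gen 9: crossing 4x2. Involves strand 1? no. Count so far: 2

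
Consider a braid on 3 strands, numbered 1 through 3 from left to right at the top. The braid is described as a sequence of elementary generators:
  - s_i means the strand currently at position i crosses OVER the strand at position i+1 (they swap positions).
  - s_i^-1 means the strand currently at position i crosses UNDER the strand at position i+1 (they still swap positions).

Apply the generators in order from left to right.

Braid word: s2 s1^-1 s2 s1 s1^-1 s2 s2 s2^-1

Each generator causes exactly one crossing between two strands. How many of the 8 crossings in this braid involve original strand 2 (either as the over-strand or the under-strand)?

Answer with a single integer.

Gen 1: crossing 2x3. Involves strand 2? yes. Count so far: 1
Gen 2: crossing 1x3. Involves strand 2? no. Count so far: 1
Gen 3: crossing 1x2. Involves strand 2? yes. Count so far: 2
Gen 4: crossing 3x2. Involves strand 2? yes. Count so far: 3
Gen 5: crossing 2x3. Involves strand 2? yes. Count so far: 4
Gen 6: crossing 2x1. Involves strand 2? yes. Count so far: 5
Gen 7: crossing 1x2. Involves strand 2? yes. Count so far: 6
Gen 8: crossing 2x1. Involves strand 2? yes. Count so far: 7

Answer: 7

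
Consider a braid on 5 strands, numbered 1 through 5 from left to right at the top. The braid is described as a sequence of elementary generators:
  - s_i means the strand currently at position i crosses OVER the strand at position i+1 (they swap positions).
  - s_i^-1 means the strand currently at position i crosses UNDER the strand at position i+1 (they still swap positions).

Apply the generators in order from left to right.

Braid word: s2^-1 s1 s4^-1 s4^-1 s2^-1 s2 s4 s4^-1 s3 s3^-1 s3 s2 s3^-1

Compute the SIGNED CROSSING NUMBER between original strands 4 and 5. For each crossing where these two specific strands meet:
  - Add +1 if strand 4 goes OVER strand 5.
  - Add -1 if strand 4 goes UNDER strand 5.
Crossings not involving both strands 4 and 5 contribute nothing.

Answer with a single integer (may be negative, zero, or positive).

Gen 1: crossing 2x3. Both 4&5? no. Sum: 0
Gen 2: crossing 1x3. Both 4&5? no. Sum: 0
Gen 3: 4 under 5. Both 4&5? yes. Contrib: -1. Sum: -1
Gen 4: 5 under 4. Both 4&5? yes. Contrib: +1. Sum: 0
Gen 5: crossing 1x2. Both 4&5? no. Sum: 0
Gen 6: crossing 2x1. Both 4&5? no. Sum: 0
Gen 7: 4 over 5. Both 4&5? yes. Contrib: +1. Sum: 1
Gen 8: 5 under 4. Both 4&5? yes. Contrib: +1. Sum: 2
Gen 9: crossing 2x4. Both 4&5? no. Sum: 2
Gen 10: crossing 4x2. Both 4&5? no. Sum: 2
Gen 11: crossing 2x4. Both 4&5? no. Sum: 2
Gen 12: crossing 1x4. Both 4&5? no. Sum: 2
Gen 13: crossing 1x2. Both 4&5? no. Sum: 2

Answer: 2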